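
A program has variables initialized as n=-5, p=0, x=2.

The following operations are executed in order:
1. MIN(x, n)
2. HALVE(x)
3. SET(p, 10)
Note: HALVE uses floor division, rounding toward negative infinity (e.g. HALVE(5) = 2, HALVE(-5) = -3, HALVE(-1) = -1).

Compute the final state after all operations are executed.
{n: -5, p: 10, x: -3}

Step-by-step execution:
Initial: n=-5, p=0, x=2
After step 1 (MIN(x, n)): n=-5, p=0, x=-5
After step 2 (HALVE(x)): n=-5, p=0, x=-3
After step 3 (SET(p, 10)): n=-5, p=10, x=-3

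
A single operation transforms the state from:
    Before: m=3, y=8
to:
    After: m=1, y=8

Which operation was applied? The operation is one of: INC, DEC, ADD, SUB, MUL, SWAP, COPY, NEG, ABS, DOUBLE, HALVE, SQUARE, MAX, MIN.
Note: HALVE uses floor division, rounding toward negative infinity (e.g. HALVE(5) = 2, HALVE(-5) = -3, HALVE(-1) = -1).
HALVE(m)

Analyzing the change:
Before: m=3, y=8
After: m=1, y=8
Variable m changed from 3 to 1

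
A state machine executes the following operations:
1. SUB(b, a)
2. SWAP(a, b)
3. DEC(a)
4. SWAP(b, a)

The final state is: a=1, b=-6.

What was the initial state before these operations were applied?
a=1, b=-4

Working backwards:
Final state: a=1, b=-6
Before step 4 (SWAP(b, a)): a=-6, b=1
Before step 3 (DEC(a)): a=-5, b=1
Before step 2 (SWAP(a, b)): a=1, b=-5
Before step 1 (SUB(b, a)): a=1, b=-4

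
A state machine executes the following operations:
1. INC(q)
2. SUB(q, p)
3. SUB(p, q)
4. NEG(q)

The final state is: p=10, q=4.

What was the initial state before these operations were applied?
p=6, q=1

Working backwards:
Final state: p=10, q=4
Before step 4 (NEG(q)): p=10, q=-4
Before step 3 (SUB(p, q)): p=6, q=-4
Before step 2 (SUB(q, p)): p=6, q=2
Before step 1 (INC(q)): p=6, q=1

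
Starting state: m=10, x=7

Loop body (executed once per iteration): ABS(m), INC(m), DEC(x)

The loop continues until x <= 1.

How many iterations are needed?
6

Tracing iterations:
Initial: m=10, x=7
After iteration 1: m=11, x=6
After iteration 2: m=12, x=5
After iteration 3: m=13, x=4
After iteration 4: m=14, x=3
After iteration 5: m=15, x=2
After iteration 6: m=16, x=1
x <= 1 now holds, so the loop exits after 6 iterations.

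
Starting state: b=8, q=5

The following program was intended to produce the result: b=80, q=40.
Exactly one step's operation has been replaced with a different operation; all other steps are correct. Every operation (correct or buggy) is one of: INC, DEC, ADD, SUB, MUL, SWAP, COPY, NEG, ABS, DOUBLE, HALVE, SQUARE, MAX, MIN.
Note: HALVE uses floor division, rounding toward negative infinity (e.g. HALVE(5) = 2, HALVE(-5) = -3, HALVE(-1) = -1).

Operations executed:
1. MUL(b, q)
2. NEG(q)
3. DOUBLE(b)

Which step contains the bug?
Step 2

Trace with buggy code:
Initial: b=8, q=5
After step 1: b=40, q=5
After step 2: b=40, q=-5
After step 3: b=80, q=-5
Actual final b=80, q=-5 ≠ expected b=80, q=40.
Step 2 is the only position where a single-operation replacement can produce the expected result.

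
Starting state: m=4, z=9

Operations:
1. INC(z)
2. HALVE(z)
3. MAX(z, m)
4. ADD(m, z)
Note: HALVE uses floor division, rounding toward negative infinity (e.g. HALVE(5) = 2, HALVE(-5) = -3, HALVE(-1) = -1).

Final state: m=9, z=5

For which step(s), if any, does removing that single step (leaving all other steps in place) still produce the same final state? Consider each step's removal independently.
Step(s) 3

Testing removal of each single step:
Without step 1: final = m=8, z=4 (different)
Without step 2: final = m=14, z=10 (different)
Without step 3: final = m=9, z=5 (same)
Without step 4: final = m=4, z=5 (different)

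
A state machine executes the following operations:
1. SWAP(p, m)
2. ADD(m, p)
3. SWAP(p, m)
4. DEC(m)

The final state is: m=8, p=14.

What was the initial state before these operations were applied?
m=9, p=5

Working backwards:
Final state: m=8, p=14
Before step 4 (DEC(m)): m=9, p=14
Before step 3 (SWAP(p, m)): m=14, p=9
Before step 2 (ADD(m, p)): m=5, p=9
Before step 1 (SWAP(p, m)): m=9, p=5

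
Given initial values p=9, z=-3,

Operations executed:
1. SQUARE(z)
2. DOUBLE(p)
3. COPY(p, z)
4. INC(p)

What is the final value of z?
z = 9

Tracing execution:
Step 1: SQUARE(z) → z = 9
Step 2: DOUBLE(p) → z = 9
Step 3: COPY(p, z) → z = 9
Step 4: INC(p) → z = 9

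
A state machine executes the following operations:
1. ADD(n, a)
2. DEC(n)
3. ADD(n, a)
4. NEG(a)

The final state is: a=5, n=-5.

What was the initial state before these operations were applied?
a=-5, n=6

Working backwards:
Final state: a=5, n=-5
Before step 4 (NEG(a)): a=-5, n=-5
Before step 3 (ADD(n, a)): a=-5, n=0
Before step 2 (DEC(n)): a=-5, n=1
Before step 1 (ADD(n, a)): a=-5, n=6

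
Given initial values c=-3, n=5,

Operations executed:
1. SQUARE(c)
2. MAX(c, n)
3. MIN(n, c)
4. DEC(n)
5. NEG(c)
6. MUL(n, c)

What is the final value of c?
c = -9

Tracing execution:
Step 1: SQUARE(c) → c = 9
Step 2: MAX(c, n) → c = 9
Step 3: MIN(n, c) → c = 9
Step 4: DEC(n) → c = 9
Step 5: NEG(c) → c = -9
Step 6: MUL(n, c) → c = -9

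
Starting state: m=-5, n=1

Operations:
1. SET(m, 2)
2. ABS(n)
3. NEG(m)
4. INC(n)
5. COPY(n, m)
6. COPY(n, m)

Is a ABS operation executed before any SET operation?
No

First ABS: step 2
First SET: step 1
Since 2 > 1, SET comes first.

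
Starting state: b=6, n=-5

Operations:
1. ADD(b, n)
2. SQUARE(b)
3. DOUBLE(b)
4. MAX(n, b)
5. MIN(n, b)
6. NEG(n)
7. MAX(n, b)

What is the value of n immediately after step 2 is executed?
n = -5

Tracing n through execution:
Initial: n = -5
After step 1 (ADD(b, n)): n = -5
After step 2 (SQUARE(b)): n = -5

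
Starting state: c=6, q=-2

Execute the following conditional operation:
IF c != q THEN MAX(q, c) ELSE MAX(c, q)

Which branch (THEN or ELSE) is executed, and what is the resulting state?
Branch: THEN, Final state: c=6, q=6

Evaluating condition: c != q
c = 6, q = -2
Condition is True, so THEN branch executes
After MAX(q, c): c=6, q=6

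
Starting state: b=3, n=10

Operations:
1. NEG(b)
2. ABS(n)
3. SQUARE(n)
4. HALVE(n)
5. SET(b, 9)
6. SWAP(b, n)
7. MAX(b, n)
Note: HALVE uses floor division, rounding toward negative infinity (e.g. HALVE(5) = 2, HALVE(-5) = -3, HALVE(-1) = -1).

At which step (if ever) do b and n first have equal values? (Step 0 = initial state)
Never

b and n never become equal during execution.

Comparing values at each step:
Initial: b=3, n=10
After step 1: b=-3, n=10
After step 2: b=-3, n=10
After step 3: b=-3, n=100
After step 4: b=-3, n=50
After step 5: b=9, n=50
After step 6: b=50, n=9
After step 7: b=50, n=9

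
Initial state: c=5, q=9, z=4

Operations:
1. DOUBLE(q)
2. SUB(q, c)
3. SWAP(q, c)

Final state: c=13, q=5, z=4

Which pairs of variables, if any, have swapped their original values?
None

Comparing initial and final values:
q: 9 → 5
z: 4 → 4
c: 5 → 13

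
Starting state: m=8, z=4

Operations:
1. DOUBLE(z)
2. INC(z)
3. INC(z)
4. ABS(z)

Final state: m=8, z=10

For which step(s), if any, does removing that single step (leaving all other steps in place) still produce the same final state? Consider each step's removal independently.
Step(s) 4

Testing removal of each single step:
Without step 1: final = m=8, z=6 (different)
Without step 2: final = m=8, z=9 (different)
Without step 3: final = m=8, z=9 (different)
Without step 4: final = m=8, z=10 (same)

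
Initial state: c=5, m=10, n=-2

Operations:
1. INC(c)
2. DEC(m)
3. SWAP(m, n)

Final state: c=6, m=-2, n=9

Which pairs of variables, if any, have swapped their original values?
None

Comparing initial and final values:
m: 10 → -2
n: -2 → 9
c: 5 → 6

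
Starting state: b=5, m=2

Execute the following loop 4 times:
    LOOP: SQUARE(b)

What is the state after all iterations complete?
b=152587890625, m=2

Iteration trace:
Start: b=5, m=2
After iteration 1: b=25, m=2
After iteration 2: b=625, m=2
After iteration 3: b=390625, m=2
After iteration 4: b=152587890625, m=2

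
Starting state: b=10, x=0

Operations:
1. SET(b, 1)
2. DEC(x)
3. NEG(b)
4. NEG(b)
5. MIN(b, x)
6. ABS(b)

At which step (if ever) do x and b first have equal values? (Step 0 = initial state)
Step 3

x and b first become equal after step 3.

Comparing values at each step:
Initial: x=0, b=10
After step 1: x=0, b=1
After step 2: x=-1, b=1
After step 3: x=-1, b=-1 ← equal!
After step 4: x=-1, b=1
After step 5: x=-1, b=-1 ← equal!
After step 6: x=-1, b=1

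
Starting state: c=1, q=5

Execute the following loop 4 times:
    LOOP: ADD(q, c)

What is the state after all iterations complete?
c=1, q=9

Iteration trace:
Start: c=1, q=5
After iteration 1: c=1, q=6
After iteration 2: c=1, q=7
After iteration 3: c=1, q=8
After iteration 4: c=1, q=9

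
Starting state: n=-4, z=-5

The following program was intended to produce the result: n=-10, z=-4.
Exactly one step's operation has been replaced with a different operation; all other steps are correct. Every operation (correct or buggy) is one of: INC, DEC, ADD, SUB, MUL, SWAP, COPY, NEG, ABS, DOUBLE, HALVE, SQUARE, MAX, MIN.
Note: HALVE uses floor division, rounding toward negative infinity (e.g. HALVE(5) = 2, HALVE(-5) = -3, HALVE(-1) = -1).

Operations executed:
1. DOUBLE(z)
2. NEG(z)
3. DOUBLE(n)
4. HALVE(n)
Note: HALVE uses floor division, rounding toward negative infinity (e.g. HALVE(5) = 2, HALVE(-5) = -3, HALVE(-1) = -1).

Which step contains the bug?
Step 2

Trace with buggy code:
Initial: n=-4, z=-5
After step 1: n=-4, z=-10
After step 2: n=-4, z=10
After step 3: n=-8, z=10
After step 4: n=-4, z=10
Actual final n=-4, z=10 ≠ expected n=-10, z=-4.
Step 2 is the only position where a single-operation replacement can produce the expected result.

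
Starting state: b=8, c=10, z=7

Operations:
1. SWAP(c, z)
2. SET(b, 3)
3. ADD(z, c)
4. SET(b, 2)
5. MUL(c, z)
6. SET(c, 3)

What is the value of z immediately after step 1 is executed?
z = 10

Tracing z through execution:
Initial: z = 7
After step 1 (SWAP(c, z)): z = 10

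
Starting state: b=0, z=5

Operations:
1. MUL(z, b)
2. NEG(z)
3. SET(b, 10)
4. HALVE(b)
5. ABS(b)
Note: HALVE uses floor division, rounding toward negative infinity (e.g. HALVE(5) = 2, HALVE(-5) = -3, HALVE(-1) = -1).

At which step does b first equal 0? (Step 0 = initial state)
Step 0

Tracing b:
Initial: b = 0 ← first occurrence
After step 1: b = 0
After step 2: b = 0
After step 3: b = 10
After step 4: b = 5
After step 5: b = 5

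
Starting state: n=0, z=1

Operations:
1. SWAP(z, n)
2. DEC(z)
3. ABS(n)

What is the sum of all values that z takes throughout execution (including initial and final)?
-1

Values of z at each step:
Initial: z = 1
After step 1: z = 0
After step 2: z = -1
After step 3: z = -1
Sum = 1 + 0 + -1 + -1 = -1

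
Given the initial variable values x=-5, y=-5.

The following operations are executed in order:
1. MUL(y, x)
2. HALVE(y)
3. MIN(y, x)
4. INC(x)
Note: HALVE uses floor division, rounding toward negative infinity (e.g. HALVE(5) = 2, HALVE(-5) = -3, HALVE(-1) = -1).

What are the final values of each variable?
{x: -4, y: -5}

Step-by-step execution:
Initial: x=-5, y=-5
After step 1 (MUL(y, x)): x=-5, y=25
After step 2 (HALVE(y)): x=-5, y=12
After step 3 (MIN(y, x)): x=-5, y=-5
After step 4 (INC(x)): x=-4, y=-5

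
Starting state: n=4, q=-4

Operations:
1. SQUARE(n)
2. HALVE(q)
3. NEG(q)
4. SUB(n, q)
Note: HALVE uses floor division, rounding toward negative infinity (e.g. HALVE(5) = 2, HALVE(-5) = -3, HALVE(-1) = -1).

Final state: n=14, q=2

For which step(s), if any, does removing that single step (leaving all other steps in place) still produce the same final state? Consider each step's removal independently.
None - removing any single step changes the final result

Testing removal of each single step:
Without step 1: final = n=2, q=2 (different)
Without step 2: final = n=12, q=4 (different)
Without step 3: final = n=18, q=-2 (different)
Without step 4: final = n=16, q=2 (different)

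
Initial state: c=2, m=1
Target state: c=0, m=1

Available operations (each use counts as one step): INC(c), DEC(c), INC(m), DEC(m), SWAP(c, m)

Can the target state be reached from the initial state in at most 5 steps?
Yes

Path (2 steps): DEC(c) → DEC(c)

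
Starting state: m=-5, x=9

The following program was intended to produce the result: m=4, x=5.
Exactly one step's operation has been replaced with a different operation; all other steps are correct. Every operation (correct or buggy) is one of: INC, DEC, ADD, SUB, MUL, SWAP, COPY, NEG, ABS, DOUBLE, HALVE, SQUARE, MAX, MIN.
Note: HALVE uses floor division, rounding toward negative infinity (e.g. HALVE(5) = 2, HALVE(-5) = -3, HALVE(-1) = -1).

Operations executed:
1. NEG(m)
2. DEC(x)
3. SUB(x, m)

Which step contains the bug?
Step 2

Trace with buggy code:
Initial: m=-5, x=9
After step 1: m=5, x=9
After step 2: m=5, x=8
After step 3: m=5, x=3
Actual final m=5, x=3 ≠ expected m=4, x=5.
Step 2 is the only position where a single-operation replacement can produce the expected result.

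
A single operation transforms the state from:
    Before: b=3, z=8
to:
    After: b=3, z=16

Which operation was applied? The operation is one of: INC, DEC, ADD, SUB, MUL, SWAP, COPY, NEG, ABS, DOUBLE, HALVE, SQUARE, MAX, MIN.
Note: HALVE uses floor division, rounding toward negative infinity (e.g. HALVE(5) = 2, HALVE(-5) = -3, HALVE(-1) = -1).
DOUBLE(z)

Analyzing the change:
Before: b=3, z=8
After: b=3, z=16
Variable z changed from 8 to 16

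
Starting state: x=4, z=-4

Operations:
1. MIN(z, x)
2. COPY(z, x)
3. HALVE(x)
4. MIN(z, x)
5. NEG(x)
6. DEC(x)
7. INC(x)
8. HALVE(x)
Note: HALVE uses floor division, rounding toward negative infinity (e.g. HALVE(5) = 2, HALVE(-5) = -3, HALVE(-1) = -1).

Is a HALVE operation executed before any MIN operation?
No

First HALVE: step 3
First MIN: step 1
Since 3 > 1, MIN comes first.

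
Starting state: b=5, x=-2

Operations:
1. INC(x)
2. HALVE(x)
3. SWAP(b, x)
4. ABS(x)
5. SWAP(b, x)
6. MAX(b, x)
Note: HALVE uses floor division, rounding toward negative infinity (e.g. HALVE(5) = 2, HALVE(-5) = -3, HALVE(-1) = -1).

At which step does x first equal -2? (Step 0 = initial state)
Step 0

Tracing x:
Initial: x = -2 ← first occurrence
After step 1: x = -1
After step 2: x = -1
After step 3: x = 5
After step 4: x = 5
After step 5: x = -1
After step 6: x = -1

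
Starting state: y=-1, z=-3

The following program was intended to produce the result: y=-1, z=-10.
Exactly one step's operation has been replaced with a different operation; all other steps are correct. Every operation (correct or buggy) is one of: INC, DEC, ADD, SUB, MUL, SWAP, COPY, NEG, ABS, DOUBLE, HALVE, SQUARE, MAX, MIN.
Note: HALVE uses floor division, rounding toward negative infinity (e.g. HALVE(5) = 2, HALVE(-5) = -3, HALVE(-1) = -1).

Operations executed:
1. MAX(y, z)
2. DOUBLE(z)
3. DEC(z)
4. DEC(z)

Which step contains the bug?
Step 1

Trace with buggy code:
Initial: y=-1, z=-3
After step 1: y=-1, z=-3
After step 2: y=-1, z=-6
After step 3: y=-1, z=-7
After step 4: y=-1, z=-8
Actual final y=-1, z=-8 ≠ expected y=-1, z=-10.
Step 1 is the only position where a single-operation replacement can produce the expected result.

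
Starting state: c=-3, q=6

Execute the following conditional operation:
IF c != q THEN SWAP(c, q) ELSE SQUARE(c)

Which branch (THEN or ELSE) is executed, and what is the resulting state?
Branch: THEN, Final state: c=6, q=-3

Evaluating condition: c != q
c = -3, q = 6
Condition is True, so THEN branch executes
After SWAP(c, q): c=6, q=-3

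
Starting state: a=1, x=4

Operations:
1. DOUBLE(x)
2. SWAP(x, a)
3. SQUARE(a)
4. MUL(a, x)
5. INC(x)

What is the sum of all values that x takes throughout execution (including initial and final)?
17

Values of x at each step:
Initial: x = 4
After step 1: x = 8
After step 2: x = 1
After step 3: x = 1
After step 4: x = 1
After step 5: x = 2
Sum = 4 + 8 + 1 + 1 + 1 + 2 = 17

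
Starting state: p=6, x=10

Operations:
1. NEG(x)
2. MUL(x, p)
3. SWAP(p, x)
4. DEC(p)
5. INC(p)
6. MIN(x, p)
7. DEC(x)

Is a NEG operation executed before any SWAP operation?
Yes

First NEG: step 1
First SWAP: step 3
Since 1 < 3, NEG comes first.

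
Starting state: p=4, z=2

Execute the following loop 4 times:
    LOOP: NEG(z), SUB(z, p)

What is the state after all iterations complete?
p=4, z=2

Iteration trace:
Start: p=4, z=2
After iteration 1: p=4, z=-6
After iteration 2: p=4, z=2
After iteration 3: p=4, z=-6
After iteration 4: p=4, z=2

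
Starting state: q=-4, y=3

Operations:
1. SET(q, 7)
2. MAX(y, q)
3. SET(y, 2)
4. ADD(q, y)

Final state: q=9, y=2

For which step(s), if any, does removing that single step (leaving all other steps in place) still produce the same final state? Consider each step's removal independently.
Step(s) 2

Testing removal of each single step:
Without step 1: final = q=-2, y=2 (different)
Without step 2: final = q=9, y=2 (same)
Without step 3: final = q=14, y=7 (different)
Without step 4: final = q=7, y=2 (different)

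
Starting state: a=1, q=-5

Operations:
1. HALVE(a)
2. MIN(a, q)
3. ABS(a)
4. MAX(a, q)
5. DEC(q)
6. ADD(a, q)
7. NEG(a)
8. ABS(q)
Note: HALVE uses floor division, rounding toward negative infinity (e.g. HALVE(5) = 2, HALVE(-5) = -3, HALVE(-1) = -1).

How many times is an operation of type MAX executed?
1

Counting MAX operations:
Step 4: MAX(a, q) ← MAX
Total: 1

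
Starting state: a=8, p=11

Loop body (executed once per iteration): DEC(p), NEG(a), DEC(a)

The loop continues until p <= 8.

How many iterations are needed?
3

Tracing iterations:
Initial: a=8, p=11
After iteration 1: a=-9, p=10
After iteration 2: a=8, p=9
After iteration 3: a=-9, p=8
p <= 8 now holds, so the loop exits after 3 iterations.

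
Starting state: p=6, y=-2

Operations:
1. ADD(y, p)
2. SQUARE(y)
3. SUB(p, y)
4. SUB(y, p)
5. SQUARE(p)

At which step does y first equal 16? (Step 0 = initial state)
Step 2

Tracing y:
Initial: y = -2
After step 1: y = 4
After step 2: y = 16 ← first occurrence
After step 3: y = 16
After step 4: y = 26
After step 5: y = 26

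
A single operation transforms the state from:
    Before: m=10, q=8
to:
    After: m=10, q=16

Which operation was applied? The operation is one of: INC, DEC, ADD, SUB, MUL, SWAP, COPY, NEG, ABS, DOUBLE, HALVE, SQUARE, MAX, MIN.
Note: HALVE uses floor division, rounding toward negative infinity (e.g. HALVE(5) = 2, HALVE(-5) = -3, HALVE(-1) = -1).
DOUBLE(q)

Analyzing the change:
Before: m=10, q=8
After: m=10, q=16
Variable q changed from 8 to 16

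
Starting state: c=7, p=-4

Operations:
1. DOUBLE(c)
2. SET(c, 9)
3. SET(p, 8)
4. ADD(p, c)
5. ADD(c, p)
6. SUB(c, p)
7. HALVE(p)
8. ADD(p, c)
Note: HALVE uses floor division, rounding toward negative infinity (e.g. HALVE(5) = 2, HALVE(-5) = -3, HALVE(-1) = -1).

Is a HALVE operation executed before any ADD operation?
No

First HALVE: step 7
First ADD: step 4
Since 7 > 4, ADD comes first.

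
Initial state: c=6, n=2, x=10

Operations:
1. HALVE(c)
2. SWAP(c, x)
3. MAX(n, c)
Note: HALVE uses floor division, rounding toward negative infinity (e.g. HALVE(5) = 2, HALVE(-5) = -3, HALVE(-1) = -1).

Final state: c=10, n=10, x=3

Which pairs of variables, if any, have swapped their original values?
None

Comparing initial and final values:
x: 10 → 3
n: 2 → 10
c: 6 → 10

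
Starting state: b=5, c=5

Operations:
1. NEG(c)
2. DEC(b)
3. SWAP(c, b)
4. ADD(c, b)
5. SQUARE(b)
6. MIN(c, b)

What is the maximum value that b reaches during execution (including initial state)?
25

Values of b at each step:
Initial: b = 5
After step 1: b = 5
After step 2: b = 4
After step 3: b = -5
After step 4: b = -5
After step 5: b = 25 ← maximum
After step 6: b = 25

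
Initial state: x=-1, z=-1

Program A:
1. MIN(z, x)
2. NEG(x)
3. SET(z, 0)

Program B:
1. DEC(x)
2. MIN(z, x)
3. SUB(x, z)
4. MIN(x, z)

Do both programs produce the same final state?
No

Program A final state: x=1, z=0
Program B final state: x=-2, z=-2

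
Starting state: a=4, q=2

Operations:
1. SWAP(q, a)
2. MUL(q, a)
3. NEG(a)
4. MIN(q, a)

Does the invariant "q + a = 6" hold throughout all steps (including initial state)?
No, violated after step 2

The invariant is violated after step 2.

State at each step:
Initial: a=4, q=2
After step 1: a=2, q=4
After step 2: a=2, q=8
After step 3: a=-2, q=8
After step 4: a=-2, q=-2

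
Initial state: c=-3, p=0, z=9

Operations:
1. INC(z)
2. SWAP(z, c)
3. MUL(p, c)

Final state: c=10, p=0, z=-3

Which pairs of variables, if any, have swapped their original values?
None

Comparing initial and final values:
c: -3 → 10
z: 9 → -3
p: 0 → 0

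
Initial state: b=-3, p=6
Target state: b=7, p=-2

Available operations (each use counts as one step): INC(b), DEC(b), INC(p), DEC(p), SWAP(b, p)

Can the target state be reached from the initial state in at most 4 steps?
Yes

Path (3 steps): INC(b) → INC(p) → SWAP(b, p)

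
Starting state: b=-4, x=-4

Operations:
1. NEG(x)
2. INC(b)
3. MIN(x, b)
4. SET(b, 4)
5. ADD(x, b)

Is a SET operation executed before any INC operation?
No

First SET: step 4
First INC: step 2
Since 4 > 2, INC comes first.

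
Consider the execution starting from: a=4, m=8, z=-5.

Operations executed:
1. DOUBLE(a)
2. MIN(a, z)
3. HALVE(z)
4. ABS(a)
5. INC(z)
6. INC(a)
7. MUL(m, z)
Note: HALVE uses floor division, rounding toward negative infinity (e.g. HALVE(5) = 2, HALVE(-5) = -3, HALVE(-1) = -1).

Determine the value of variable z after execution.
z = -2

Tracing execution:
Step 1: DOUBLE(a) → z = -5
Step 2: MIN(a, z) → z = -5
Step 3: HALVE(z) → z = -3
Step 4: ABS(a) → z = -3
Step 5: INC(z) → z = -2
Step 6: INC(a) → z = -2
Step 7: MUL(m, z) → z = -2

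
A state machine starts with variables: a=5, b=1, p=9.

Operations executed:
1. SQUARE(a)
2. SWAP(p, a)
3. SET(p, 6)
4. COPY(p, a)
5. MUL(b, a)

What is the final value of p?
p = 9

Tracing execution:
Step 1: SQUARE(a) → p = 9
Step 2: SWAP(p, a) → p = 25
Step 3: SET(p, 6) → p = 6
Step 4: COPY(p, a) → p = 9
Step 5: MUL(b, a) → p = 9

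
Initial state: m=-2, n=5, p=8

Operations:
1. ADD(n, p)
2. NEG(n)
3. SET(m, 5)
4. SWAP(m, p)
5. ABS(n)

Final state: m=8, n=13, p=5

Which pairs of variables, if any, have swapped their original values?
None

Comparing initial and final values:
n: 5 → 13
m: -2 → 8
p: 8 → 5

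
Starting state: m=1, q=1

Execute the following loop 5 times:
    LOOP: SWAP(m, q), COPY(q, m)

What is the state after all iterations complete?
m=1, q=1

Iteration trace:
Start: m=1, q=1
After iteration 1: m=1, q=1
After iteration 2: m=1, q=1
After iteration 3: m=1, q=1
After iteration 4: m=1, q=1
After iteration 5: m=1, q=1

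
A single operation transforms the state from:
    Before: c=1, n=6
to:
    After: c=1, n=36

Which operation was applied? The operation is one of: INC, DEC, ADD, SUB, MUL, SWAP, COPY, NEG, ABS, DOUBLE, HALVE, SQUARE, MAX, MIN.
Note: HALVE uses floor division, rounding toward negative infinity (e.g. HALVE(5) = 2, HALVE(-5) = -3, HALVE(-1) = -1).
SQUARE(n)

Analyzing the change:
Before: c=1, n=6
After: c=1, n=36
Variable n changed from 6 to 36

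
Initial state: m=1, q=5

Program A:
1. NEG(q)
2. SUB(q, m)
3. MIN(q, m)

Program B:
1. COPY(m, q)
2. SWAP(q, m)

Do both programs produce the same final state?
No

Program A final state: m=1, q=-6
Program B final state: m=5, q=5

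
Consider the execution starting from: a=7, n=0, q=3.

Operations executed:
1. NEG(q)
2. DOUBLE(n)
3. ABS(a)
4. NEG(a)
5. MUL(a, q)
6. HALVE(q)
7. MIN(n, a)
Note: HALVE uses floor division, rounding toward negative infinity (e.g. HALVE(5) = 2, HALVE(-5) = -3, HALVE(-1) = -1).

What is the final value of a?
a = 21

Tracing execution:
Step 1: NEG(q) → a = 7
Step 2: DOUBLE(n) → a = 7
Step 3: ABS(a) → a = 7
Step 4: NEG(a) → a = -7
Step 5: MUL(a, q) → a = 21
Step 6: HALVE(q) → a = 21
Step 7: MIN(n, a) → a = 21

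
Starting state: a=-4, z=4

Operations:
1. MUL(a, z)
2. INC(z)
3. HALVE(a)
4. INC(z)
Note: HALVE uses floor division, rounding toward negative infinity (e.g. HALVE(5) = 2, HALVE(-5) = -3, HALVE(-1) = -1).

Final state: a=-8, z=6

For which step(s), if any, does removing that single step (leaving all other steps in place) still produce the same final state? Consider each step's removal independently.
None - removing any single step changes the final result

Testing removal of each single step:
Without step 1: final = a=-2, z=6 (different)
Without step 2: final = a=-8, z=5 (different)
Without step 3: final = a=-16, z=6 (different)
Without step 4: final = a=-8, z=5 (different)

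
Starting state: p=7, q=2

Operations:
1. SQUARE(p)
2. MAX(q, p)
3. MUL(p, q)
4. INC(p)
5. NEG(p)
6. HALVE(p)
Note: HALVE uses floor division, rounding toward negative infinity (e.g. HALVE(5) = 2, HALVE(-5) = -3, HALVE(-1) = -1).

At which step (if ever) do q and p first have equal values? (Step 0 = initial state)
Step 2

q and p first become equal after step 2.

Comparing values at each step:
Initial: q=2, p=7
After step 1: q=2, p=49
After step 2: q=49, p=49 ← equal!
After step 3: q=49, p=2401
After step 4: q=49, p=2402
After step 5: q=49, p=-2402
After step 6: q=49, p=-1201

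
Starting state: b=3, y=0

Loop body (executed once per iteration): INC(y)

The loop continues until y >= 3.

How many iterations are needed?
3

Tracing iterations:
Initial: b=3, y=0
After iteration 1: b=3, y=1
After iteration 2: b=3, y=2
After iteration 3: b=3, y=3
y >= 3 now holds, so the loop exits after 3 iterations.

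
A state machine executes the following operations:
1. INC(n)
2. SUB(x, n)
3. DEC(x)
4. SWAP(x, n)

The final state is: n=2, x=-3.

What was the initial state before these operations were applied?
n=-4, x=0

Working backwards:
Final state: n=2, x=-3
Before step 4 (SWAP(x, n)): n=-3, x=2
Before step 3 (DEC(x)): n=-3, x=3
Before step 2 (SUB(x, n)): n=-3, x=0
Before step 1 (INC(n)): n=-4, x=0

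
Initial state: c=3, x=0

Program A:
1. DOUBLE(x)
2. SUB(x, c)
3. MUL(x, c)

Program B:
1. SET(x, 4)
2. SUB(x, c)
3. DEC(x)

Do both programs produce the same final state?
No

Program A final state: c=3, x=-9
Program B final state: c=3, x=0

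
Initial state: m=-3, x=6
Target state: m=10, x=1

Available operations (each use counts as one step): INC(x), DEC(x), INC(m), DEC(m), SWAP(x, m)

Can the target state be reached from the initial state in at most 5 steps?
No

The target state cannot be reached within 5 steps.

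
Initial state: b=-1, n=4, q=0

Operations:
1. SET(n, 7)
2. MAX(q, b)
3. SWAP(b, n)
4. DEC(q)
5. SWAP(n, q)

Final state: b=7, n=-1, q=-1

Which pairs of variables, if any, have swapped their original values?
None

Comparing initial and final values:
n: 4 → -1
q: 0 → -1
b: -1 → 7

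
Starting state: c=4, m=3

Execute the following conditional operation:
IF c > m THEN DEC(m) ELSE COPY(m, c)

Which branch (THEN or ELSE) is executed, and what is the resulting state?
Branch: THEN, Final state: c=4, m=2

Evaluating condition: c > m
c = 4, m = 3
Condition is True, so THEN branch executes
After DEC(m): c=4, m=2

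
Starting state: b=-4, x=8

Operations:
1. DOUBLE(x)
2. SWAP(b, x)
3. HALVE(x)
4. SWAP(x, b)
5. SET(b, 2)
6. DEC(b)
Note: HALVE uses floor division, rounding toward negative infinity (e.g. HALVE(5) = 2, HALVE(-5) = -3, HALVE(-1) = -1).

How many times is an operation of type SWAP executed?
2

Counting SWAP operations:
Step 2: SWAP(b, x) ← SWAP
Step 4: SWAP(x, b) ← SWAP
Total: 2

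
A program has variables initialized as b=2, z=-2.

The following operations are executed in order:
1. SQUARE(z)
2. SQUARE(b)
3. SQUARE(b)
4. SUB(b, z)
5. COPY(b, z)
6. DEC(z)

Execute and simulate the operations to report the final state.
{b: 4, z: 3}

Step-by-step execution:
Initial: b=2, z=-2
After step 1 (SQUARE(z)): b=2, z=4
After step 2 (SQUARE(b)): b=4, z=4
After step 3 (SQUARE(b)): b=16, z=4
After step 4 (SUB(b, z)): b=12, z=4
After step 5 (COPY(b, z)): b=4, z=4
After step 6 (DEC(z)): b=4, z=3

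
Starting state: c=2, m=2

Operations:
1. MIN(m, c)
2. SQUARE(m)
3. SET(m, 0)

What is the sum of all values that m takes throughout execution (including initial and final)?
8

Values of m at each step:
Initial: m = 2
After step 1: m = 2
After step 2: m = 4
After step 3: m = 0
Sum = 2 + 2 + 4 + 0 = 8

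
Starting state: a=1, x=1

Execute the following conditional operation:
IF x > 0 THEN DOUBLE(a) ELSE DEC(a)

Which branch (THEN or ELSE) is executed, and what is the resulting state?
Branch: THEN, Final state: a=2, x=1

Evaluating condition: x > 0
x = 1
Condition is True, so THEN branch executes
After DOUBLE(a): a=2, x=1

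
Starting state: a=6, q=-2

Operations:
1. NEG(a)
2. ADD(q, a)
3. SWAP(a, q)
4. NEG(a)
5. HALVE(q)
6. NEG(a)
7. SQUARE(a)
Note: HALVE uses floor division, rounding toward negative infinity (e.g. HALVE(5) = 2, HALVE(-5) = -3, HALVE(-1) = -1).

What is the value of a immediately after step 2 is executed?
a = -6

Tracing a through execution:
Initial: a = 6
After step 1 (NEG(a)): a = -6
After step 2 (ADD(q, a)): a = -6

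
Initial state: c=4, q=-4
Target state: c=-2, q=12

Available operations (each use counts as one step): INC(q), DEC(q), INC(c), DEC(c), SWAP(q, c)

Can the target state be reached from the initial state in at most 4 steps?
No

The target state cannot be reached within 4 steps.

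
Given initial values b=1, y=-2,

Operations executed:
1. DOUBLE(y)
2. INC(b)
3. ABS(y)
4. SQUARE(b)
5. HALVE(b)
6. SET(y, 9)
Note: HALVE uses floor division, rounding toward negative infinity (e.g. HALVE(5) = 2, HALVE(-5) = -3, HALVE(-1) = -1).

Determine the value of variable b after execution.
b = 2

Tracing execution:
Step 1: DOUBLE(y) → b = 1
Step 2: INC(b) → b = 2
Step 3: ABS(y) → b = 2
Step 4: SQUARE(b) → b = 4
Step 5: HALVE(b) → b = 2
Step 6: SET(y, 9) → b = 2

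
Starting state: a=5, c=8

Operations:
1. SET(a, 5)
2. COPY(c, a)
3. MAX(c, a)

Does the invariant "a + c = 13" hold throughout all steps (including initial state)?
No, violated after step 2

The invariant is violated after step 2.

State at each step:
Initial: a=5, c=8
After step 1: a=5, c=8
After step 2: a=5, c=5
After step 3: a=5, c=5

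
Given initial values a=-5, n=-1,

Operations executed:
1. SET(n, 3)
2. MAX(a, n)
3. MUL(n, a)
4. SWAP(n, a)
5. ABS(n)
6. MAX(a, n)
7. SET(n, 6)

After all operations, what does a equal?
a = 9

Tracing execution:
Step 1: SET(n, 3) → a = -5
Step 2: MAX(a, n) → a = 3
Step 3: MUL(n, a) → a = 3
Step 4: SWAP(n, a) → a = 9
Step 5: ABS(n) → a = 9
Step 6: MAX(a, n) → a = 9
Step 7: SET(n, 6) → a = 9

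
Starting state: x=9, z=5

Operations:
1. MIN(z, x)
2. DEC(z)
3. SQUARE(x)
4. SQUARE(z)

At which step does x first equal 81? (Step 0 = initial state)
Step 3

Tracing x:
Initial: x = 9
After step 1: x = 9
After step 2: x = 9
After step 3: x = 81 ← first occurrence
After step 4: x = 81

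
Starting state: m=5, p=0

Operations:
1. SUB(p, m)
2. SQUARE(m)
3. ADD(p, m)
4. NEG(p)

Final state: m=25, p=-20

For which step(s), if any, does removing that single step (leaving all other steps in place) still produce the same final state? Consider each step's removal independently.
None - removing any single step changes the final result

Testing removal of each single step:
Without step 1: final = m=25, p=-25 (different)
Without step 2: final = m=5, p=0 (different)
Without step 3: final = m=25, p=5 (different)
Without step 4: final = m=25, p=20 (different)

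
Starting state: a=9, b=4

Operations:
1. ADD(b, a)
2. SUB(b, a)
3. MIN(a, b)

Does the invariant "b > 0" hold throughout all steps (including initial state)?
Yes

The invariant holds at every step.

State at each step:
Initial: a=9, b=4
After step 1: a=9, b=13
After step 2: a=9, b=4
After step 3: a=4, b=4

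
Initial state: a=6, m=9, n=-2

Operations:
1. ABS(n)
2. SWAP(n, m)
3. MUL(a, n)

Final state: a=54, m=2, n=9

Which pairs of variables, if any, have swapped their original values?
None

Comparing initial and final values:
a: 6 → 54
m: 9 → 2
n: -2 → 9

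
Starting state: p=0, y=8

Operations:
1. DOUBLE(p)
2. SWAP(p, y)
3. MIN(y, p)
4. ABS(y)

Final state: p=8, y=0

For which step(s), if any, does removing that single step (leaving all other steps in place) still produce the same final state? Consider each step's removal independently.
Step(s) 1, 3, 4

Testing removal of each single step:
Without step 1: final = p=8, y=0 (same)
Without step 2: final = p=0, y=0 (different)
Without step 3: final = p=8, y=0 (same)
Without step 4: final = p=8, y=0 (same)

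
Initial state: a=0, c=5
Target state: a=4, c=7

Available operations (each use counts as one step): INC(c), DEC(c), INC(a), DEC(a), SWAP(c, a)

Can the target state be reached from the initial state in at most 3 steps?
No

The target state cannot be reached within 3 steps.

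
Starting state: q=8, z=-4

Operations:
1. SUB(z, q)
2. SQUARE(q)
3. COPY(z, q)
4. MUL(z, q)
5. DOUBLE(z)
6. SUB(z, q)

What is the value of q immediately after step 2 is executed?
q = 64

Tracing q through execution:
Initial: q = 8
After step 1 (SUB(z, q)): q = 8
After step 2 (SQUARE(q)): q = 64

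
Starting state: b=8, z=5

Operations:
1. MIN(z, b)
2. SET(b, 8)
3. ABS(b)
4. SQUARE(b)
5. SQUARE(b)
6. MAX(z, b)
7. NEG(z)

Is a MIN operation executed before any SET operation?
Yes

First MIN: step 1
First SET: step 2
Since 1 < 2, MIN comes first.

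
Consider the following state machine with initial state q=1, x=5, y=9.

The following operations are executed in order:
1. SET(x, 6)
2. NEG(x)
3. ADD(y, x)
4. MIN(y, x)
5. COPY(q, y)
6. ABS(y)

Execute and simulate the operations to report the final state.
{q: -6, x: -6, y: 6}

Step-by-step execution:
Initial: q=1, x=5, y=9
After step 1 (SET(x, 6)): q=1, x=6, y=9
After step 2 (NEG(x)): q=1, x=-6, y=9
After step 3 (ADD(y, x)): q=1, x=-6, y=3
After step 4 (MIN(y, x)): q=1, x=-6, y=-6
After step 5 (COPY(q, y)): q=-6, x=-6, y=-6
After step 6 (ABS(y)): q=-6, x=-6, y=6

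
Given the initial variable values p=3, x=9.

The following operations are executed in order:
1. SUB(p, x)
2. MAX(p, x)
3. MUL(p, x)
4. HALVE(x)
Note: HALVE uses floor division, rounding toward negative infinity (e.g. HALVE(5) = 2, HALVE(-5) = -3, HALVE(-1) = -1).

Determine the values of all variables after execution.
{p: 81, x: 4}

Step-by-step execution:
Initial: p=3, x=9
After step 1 (SUB(p, x)): p=-6, x=9
After step 2 (MAX(p, x)): p=9, x=9
After step 3 (MUL(p, x)): p=81, x=9
After step 4 (HALVE(x)): p=81, x=4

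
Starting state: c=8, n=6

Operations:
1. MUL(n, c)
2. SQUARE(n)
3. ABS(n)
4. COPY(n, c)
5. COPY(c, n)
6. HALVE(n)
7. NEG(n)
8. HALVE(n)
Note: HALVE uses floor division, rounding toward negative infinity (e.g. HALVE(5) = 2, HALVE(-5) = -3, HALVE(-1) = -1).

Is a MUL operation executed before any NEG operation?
Yes

First MUL: step 1
First NEG: step 7
Since 1 < 7, MUL comes first.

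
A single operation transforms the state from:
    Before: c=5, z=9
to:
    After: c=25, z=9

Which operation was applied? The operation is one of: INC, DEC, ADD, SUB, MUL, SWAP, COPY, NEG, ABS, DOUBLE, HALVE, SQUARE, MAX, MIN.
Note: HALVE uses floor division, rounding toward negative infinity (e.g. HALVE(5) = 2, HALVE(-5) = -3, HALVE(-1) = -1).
SQUARE(c)

Analyzing the change:
Before: c=5, z=9
After: c=25, z=9
Variable c changed from 5 to 25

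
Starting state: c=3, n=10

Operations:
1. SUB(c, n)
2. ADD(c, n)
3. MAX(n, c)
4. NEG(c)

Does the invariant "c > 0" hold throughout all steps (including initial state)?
No, violated after step 1

The invariant is violated after step 1.

State at each step:
Initial: c=3, n=10
After step 1: c=-7, n=10
After step 2: c=3, n=10
After step 3: c=3, n=10
After step 4: c=-3, n=10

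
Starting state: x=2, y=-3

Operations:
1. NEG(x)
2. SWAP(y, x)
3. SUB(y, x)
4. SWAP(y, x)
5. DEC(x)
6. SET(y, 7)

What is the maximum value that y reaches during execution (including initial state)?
7

Values of y at each step:
Initial: y = -3
After step 1: y = -3
After step 2: y = -2
After step 3: y = 1
After step 4: y = -3
After step 5: y = -3
After step 6: y = 7 ← maximum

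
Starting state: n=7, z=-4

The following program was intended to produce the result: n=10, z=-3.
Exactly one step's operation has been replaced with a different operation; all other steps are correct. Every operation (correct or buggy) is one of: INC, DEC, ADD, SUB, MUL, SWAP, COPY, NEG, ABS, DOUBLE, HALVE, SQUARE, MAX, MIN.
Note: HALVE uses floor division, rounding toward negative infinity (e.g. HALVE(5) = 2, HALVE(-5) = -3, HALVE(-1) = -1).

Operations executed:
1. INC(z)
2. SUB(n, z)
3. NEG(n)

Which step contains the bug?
Step 3

Trace with buggy code:
Initial: n=7, z=-4
After step 1: n=7, z=-3
After step 2: n=10, z=-3
After step 3: n=-10, z=-3
Actual final n=-10, z=-3 ≠ expected n=10, z=-3.
Step 3 is the only position where a single-operation replacement can produce the expected result.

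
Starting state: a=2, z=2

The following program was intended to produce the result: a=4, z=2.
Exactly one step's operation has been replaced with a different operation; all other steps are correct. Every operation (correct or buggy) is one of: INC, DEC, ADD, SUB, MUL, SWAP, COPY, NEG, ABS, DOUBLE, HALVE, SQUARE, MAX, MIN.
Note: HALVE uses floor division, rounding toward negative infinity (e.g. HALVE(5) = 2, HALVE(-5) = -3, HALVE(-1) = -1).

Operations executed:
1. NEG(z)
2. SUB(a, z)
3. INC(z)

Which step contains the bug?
Step 3

Trace with buggy code:
Initial: a=2, z=2
After step 1: a=2, z=-2
After step 2: a=4, z=-2
After step 3: a=4, z=-1
Actual final a=4, z=-1 ≠ expected a=4, z=2.
Step 3 is the only position where a single-operation replacement can produce the expected result.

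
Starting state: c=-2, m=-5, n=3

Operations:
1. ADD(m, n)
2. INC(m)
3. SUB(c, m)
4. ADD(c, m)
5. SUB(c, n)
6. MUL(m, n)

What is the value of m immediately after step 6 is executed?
m = -3

Tracing m through execution:
Initial: m = -5
After step 1 (ADD(m, n)): m = -2
After step 2 (INC(m)): m = -1
After step 3 (SUB(c, m)): m = -1
After step 4 (ADD(c, m)): m = -1
After step 5 (SUB(c, n)): m = -1
After step 6 (MUL(m, n)): m = -3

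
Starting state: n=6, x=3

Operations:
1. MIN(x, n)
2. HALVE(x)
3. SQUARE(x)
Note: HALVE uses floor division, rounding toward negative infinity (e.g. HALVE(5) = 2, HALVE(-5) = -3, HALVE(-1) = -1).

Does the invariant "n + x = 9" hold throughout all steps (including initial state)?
No, violated after step 2

The invariant is violated after step 2.

State at each step:
Initial: n=6, x=3
After step 1: n=6, x=3
After step 2: n=6, x=1
After step 3: n=6, x=1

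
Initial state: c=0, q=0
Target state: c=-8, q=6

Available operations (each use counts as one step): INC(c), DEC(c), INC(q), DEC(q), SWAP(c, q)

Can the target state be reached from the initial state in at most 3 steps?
No

The target state cannot be reached within 3 steps.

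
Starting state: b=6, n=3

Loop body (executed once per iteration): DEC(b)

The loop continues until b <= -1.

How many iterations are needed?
7

Tracing iterations:
Initial: b=6, n=3
After iteration 1: b=5, n=3
After iteration 2: b=4, n=3
After iteration 3: b=3, n=3
After iteration 4: b=2, n=3
After iteration 5: b=1, n=3
After iteration 6: b=0, n=3
After iteration 7: b=-1, n=3
b <= -1 now holds, so the loop exits after 7 iterations.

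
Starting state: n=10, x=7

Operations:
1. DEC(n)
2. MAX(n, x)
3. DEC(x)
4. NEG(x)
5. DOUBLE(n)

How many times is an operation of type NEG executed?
1

Counting NEG operations:
Step 4: NEG(x) ← NEG
Total: 1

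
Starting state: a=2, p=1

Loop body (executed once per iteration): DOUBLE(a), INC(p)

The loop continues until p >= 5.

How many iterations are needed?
4

Tracing iterations:
Initial: a=2, p=1
After iteration 1: a=4, p=2
After iteration 2: a=8, p=3
After iteration 3: a=16, p=4
After iteration 4: a=32, p=5
p >= 5 now holds, so the loop exits after 4 iterations.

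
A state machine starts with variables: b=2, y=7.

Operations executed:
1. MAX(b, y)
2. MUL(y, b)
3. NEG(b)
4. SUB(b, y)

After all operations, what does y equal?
y = 49

Tracing execution:
Step 1: MAX(b, y) → y = 7
Step 2: MUL(y, b) → y = 49
Step 3: NEG(b) → y = 49
Step 4: SUB(b, y) → y = 49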